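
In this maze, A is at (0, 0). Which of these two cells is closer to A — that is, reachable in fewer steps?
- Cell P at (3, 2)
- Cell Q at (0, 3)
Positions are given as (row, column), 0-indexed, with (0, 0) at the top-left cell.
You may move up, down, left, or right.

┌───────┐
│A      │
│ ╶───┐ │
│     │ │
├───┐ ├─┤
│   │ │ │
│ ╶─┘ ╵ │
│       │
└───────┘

Shortest path A → P at (3, 2): 5 steps
Shortest path A → Q at (0, 3): 3 steps

Q is closer (3 steps vs 5 steps).

Path to P:

┌───────┐
│A      │
│ ╶───┐ │
│↳ → ↓│ │
├───┐ ├─┤
│   │↓│ │
│ ╶─┘ ╵ │
│    P  │
└───────┘

Path to Q:

┌───────┐
│A → → Q│
│ ╶───┐ │
│     │ │
├───┐ ├─┤
│   │ │ │
│ ╶─┘ ╵ │
│       │
└───────┘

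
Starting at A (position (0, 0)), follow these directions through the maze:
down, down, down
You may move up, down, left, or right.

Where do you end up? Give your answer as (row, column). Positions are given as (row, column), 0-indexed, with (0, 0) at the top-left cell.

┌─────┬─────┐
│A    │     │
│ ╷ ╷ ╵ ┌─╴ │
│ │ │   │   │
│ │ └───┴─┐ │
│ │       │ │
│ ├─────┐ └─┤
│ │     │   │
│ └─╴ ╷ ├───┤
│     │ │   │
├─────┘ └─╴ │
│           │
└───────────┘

Following directions step by step:
Start: (0, 0)
  down: (0, 0) → (1, 0)
  down: (1, 0) → (2, 0)
  down: (2, 0) → (3, 0)
Final position: (3, 0)

Path taken:

┌─────┬─────┐
│A    │     │
│ ╷ ╷ ╵ ┌─╴ │
│↓│ │   │   │
│ │ └───┴─┐ │
│↓│       │ │
│ ├─────┐ └─┤
│B│     │   │
│ └─╴ ╷ ├───┤
│     │ │   │
├─────┘ └─╴ │
│           │
└───────────┘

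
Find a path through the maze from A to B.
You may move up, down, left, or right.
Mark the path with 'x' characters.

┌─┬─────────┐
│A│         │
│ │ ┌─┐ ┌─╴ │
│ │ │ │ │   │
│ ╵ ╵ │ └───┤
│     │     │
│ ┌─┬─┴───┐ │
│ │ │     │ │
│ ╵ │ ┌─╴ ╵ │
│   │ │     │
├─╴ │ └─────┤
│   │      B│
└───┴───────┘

Finding the shortest path through the maze:
Path length: 22 steps
Directions: down → down → right → up → up → right → right → down → down → right → right → down → down → left → up → left → left → down → down → right → right → right

Solution:

┌─┬─────────┐
│A│x x x    │
│ │ ┌─┐ ┌─╴ │
│x│x│ │x│   │
│ ╵ ╵ │ └───┤
│x x  │x x x│
│ ┌─┬─┴───┐ │
│ │ │x x x│x│
│ ╵ │ ┌─╴ ╵ │
│   │x│  x x│
├─╴ │ └─────┤
│   │x x x B│
└───┴───────┘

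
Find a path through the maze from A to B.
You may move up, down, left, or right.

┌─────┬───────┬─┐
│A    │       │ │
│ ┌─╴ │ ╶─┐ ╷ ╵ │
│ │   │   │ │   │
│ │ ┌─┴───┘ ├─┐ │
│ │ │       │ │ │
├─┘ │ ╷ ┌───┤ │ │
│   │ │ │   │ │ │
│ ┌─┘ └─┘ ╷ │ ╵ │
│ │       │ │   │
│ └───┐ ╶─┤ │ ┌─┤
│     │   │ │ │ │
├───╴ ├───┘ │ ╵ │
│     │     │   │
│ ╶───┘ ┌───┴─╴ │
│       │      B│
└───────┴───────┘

Finding the shortest path through the maze:
Path length: 46 steps
Directions: right → right → down → left → down → down → left → down → down → right → right → down → left → left → down → right → right → right → up → right → right → up → up → up → left → down → left → left → up → up → right → right → right → up → up → right → down → right → down → down → down → left → down → down → right → down

Solution:

┌─────┬───────┬─┐
│A → ↓│    ↱ ↓│ │
│ ┌─╴ │ ╶─┐ ╷ ╵ │
│ │↓ ↲│   │↑│↳ ↓│
│ │ ┌─┴───┘ ├─┐ │
│ │↓│↱ → → ↑│ │↓│
├─┘ │ ╷ ┌───┤ │ │
│↓ ↲│↑│ │↓ ↰│ │↓│
│ ┌─┘ └─┘ ╷ │ ╵ │
│↓│  ↑ ← ↲│↑│↓ ↲│
│ └───┐ ╶─┤ │ ┌─┤
│↳ → ↓│   │↑│↓│ │
├───╴ ├───┘ │ ╵ │
│↓ ← ↲│↱ → ↑│↳ ↓│
│ ╶───┘ ┌───┴─╴ │
│↳ → → ↑│      B│
└───────┴───────┘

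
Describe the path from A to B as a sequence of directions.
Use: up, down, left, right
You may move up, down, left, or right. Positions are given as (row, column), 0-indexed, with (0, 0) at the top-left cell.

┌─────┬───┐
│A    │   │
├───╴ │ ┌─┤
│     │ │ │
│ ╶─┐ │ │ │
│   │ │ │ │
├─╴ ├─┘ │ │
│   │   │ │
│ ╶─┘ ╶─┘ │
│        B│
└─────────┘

Finding the path and converting it to directions:
Path through cells: (0,0) → (0,1) → (0,2) → (1,2) → (1,1) → (1,0) → (2,0) → (2,1) → (3,1) → (3,0) → (4,0) → (4,1) → (4,2) → (4,3) → (4,4)
Directions: right, right, down, left, left, down, right, down, left, down, right, right, right, right

Solution:

┌─────┬───┐
│A → ↓│   │
├───╴ │ ┌─┤
│↓ ← ↲│ │ │
│ ╶─┐ │ │ │
│↳ ↓│ │ │ │
├─╴ ├─┘ │ │
│↓ ↲│   │ │
│ ╶─┘ ╶─┘ │
│↳ → → → B│
└─────────┘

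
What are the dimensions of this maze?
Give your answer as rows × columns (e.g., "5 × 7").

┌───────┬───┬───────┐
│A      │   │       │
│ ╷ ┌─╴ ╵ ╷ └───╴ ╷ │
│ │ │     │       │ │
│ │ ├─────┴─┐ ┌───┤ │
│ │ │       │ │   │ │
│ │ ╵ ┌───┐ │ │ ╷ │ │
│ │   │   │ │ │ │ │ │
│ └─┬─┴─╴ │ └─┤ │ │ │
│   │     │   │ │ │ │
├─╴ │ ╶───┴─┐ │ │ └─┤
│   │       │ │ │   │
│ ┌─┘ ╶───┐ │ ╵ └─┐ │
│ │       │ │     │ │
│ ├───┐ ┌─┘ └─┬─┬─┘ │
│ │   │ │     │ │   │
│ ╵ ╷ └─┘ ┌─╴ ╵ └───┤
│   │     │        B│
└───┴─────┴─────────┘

Counting the maze dimensions:
Rows (vertical): 9
Columns (horizontal): 10
Dimensions: 9 × 10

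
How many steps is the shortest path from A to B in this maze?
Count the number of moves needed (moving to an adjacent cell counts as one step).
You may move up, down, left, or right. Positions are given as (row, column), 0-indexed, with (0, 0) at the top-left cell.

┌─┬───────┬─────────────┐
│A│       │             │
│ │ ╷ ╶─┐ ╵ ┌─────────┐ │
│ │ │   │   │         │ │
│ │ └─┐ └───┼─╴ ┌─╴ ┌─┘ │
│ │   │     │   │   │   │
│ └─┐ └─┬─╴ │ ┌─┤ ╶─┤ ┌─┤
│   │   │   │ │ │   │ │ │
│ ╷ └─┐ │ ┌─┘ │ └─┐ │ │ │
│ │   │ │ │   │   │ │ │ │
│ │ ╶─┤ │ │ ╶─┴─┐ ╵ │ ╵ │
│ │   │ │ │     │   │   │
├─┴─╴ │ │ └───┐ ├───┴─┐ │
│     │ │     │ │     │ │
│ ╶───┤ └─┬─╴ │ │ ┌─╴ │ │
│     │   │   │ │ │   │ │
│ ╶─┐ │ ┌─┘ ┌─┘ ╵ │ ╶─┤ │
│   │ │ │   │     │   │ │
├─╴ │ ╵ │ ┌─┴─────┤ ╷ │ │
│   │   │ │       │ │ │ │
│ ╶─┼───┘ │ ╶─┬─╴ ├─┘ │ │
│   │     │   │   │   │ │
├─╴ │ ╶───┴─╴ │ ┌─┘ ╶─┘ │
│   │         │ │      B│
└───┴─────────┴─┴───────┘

Using BFS to find shortest path:
Start: (0, 0), End: (11, 11)
Path found:
(0,0) → (1,0) → (2,0) → (3,0) → (3,1) → (4,1) → (5,1) → (5,2) → (6,2) → (6,1) → (6,0) → (7,0) → (7,1) → (7,2) → (8,2) → (9,2) → (9,3) → (8,3) → (7,3) → (6,3) → (5,3) → (4,3) → (3,3) → (3,2) → (2,2) → (2,1) → (1,1) → (0,1) → (0,2) → (0,3) → (0,4) → (1,4) → (1,5) → (0,5) → (0,6) → (0,7) → (0,8) → (0,9) → (0,10) → (0,11) → (1,11) → (2,11) → (2,10) → (3,10) → (4,10) → (5,10) → (5,11) → (6,11) → (7,11) → (8,11) → (9,11) → (10,11) → (11,11)
Number of steps: 52

Solution:

┌─┬───────┬─────────────┐
│A│↱ → → ↓│↱ → → → → → ↓│
│ │ ╷ ╶─┐ ╵ ┌─────────┐ │
│↓│↑│   │↳ ↑│         │↓│
│ │ └─┐ └───┼─╴ ┌─╴ ┌─┘ │
│↓│↑ ↰│     │   │   │↓ ↲│
│ └─┐ └─┬─╴ │ ┌─┤ ╶─┤ ┌─┤
│↳ ↓│↑ ↰│   │ │ │   │↓│ │
│ ╷ └─┐ │ ┌─┘ │ └─┐ │ │ │
│ │↓  │↑│ │   │   │ │↓│ │
│ │ ╶─┤ │ │ ╶─┴─┐ ╵ │ ╵ │
│ │↳ ↓│↑│ │     │   │↳ ↓│
├─┴─╴ │ │ └───┐ ├───┴─┐ │
│↓ ← ↲│↑│     │ │     │↓│
│ ╶───┤ └─┬─╴ │ │ ┌─╴ │ │
│↳ → ↓│↑  │   │ │ │   │↓│
│ ╶─┐ │ ┌─┘ ┌─┘ ╵ │ ╶─┤ │
│   │↓│↑│   │     │   │↓│
├─╴ │ ╵ │ ┌─┴─────┤ ╷ │ │
│   │↳ ↑│ │       │ │ │↓│
│ ╶─┼───┘ │ ╶─┬─╴ ├─┘ │ │
│   │     │   │   │   │↓│
├─╴ │ ╶───┴─╴ │ ┌─┘ ╶─┘ │
│   │         │ │      B│
└───┴─────────┴─┴───────┘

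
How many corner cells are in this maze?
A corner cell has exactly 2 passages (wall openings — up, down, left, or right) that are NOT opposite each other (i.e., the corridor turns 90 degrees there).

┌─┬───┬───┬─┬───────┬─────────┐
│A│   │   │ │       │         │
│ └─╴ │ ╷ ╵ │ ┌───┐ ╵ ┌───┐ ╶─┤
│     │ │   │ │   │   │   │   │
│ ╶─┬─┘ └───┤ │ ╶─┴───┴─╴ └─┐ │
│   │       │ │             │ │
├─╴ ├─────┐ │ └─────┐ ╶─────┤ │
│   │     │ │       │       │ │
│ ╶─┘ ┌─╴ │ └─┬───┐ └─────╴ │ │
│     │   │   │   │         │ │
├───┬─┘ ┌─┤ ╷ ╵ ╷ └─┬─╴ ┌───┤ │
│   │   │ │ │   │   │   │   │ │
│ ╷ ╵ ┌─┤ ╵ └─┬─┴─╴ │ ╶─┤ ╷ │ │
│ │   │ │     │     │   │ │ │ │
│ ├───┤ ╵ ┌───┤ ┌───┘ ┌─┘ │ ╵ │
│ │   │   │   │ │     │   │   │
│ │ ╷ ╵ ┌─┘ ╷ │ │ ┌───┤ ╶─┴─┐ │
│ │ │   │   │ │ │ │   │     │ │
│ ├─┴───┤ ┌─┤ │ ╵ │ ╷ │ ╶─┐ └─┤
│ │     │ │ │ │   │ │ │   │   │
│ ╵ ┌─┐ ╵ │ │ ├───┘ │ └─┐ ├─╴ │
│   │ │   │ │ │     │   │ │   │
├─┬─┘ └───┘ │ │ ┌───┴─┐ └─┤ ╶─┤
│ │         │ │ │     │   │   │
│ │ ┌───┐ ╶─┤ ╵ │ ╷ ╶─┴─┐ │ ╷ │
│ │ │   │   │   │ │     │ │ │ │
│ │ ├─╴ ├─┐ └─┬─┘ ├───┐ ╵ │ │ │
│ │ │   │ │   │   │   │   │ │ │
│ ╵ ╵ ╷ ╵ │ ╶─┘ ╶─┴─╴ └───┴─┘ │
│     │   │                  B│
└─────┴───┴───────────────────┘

Counting corner cells (2 non-opposite passages):
Total corners: 112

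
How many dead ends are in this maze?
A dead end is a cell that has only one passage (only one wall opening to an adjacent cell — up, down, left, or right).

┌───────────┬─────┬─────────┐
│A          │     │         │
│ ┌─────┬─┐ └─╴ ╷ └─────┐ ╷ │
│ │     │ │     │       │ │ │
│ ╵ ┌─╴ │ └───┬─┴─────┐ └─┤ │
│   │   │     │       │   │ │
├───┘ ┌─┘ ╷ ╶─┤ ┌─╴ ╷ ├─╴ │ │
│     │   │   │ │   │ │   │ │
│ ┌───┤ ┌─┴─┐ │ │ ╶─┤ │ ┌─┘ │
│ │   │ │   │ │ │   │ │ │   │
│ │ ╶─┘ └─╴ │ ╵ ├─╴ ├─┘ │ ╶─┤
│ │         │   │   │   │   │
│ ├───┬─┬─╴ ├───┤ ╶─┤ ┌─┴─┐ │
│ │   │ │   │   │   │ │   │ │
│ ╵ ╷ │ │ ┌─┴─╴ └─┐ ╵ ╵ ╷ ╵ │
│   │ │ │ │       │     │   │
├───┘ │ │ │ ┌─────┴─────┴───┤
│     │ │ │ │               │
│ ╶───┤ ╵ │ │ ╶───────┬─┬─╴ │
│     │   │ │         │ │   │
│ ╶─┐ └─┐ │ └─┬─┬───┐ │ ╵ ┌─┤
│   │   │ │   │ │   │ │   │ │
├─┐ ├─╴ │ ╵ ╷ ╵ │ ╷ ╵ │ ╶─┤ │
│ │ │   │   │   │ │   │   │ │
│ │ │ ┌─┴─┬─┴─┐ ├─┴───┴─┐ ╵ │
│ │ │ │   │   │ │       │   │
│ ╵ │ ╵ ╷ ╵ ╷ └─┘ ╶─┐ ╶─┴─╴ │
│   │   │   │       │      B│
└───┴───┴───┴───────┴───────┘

Checking each cell for number of passages:

Dead ends found at positions:
  (0, 6)
  (0, 9)
  (1, 4)
  (1, 12)
  (2, 6)
  (4, 2)
  (4, 4)
  (4, 10)
  (6, 3)
  (6, 6)
  (7, 8)
  (9, 11)
  (10, 7)
  (10, 13)
  (11, 0)
  (11, 8)
  (12, 7)
  (12, 11)
  (13, 9)
Total dead ends: 19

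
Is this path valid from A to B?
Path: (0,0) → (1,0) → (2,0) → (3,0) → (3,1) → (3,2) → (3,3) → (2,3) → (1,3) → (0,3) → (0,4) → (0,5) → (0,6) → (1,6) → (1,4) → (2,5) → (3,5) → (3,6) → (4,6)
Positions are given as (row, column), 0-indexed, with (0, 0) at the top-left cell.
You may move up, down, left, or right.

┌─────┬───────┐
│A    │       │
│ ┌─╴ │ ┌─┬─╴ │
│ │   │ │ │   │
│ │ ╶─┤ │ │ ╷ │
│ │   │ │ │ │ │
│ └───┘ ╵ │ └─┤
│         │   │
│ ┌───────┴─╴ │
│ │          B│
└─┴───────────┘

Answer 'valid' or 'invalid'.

Checking path validity:
Result: Invalid move at step 14: cannot move from (1, 6) to (1, 4).

invalid

Correct solution:

┌─────┬───────┐
│A    │↱ → → ↓│
│ ┌─╴ │ ┌─┬─╴ │
│↓│   │↑│ │↓ ↲│
│ │ ╶─┤ │ │ ╷ │
│↓│   │↑│ │↓│ │
│ └───┘ ╵ │ └─┤
│↳ → → ↑  │↳ ↓│
│ ┌───────┴─╴ │
│ │          B│
└─┴───────────┘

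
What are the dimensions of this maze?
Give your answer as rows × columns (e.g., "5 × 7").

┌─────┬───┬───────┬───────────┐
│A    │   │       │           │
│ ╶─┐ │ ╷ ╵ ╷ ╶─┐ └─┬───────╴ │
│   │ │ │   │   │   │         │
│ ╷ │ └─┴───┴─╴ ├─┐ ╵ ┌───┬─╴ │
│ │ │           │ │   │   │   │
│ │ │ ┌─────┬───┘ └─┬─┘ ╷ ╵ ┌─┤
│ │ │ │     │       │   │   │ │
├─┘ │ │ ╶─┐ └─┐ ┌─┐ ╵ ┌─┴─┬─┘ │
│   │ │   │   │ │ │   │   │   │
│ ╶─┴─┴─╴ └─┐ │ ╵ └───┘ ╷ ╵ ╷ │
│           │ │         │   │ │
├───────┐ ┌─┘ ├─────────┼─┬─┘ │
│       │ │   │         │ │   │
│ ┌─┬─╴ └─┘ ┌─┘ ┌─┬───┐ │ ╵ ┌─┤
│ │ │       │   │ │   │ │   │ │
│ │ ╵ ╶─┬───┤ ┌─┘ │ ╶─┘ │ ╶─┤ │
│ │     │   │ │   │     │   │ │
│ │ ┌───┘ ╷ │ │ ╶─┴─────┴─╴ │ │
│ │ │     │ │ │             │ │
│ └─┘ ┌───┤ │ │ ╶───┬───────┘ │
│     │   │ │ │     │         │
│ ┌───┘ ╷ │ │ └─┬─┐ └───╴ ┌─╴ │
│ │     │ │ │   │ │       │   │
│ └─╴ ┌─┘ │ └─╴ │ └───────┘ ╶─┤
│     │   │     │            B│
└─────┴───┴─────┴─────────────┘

Counting the maze dimensions:
Rows (vertical): 13
Columns (horizontal): 15
Dimensions: 13 × 15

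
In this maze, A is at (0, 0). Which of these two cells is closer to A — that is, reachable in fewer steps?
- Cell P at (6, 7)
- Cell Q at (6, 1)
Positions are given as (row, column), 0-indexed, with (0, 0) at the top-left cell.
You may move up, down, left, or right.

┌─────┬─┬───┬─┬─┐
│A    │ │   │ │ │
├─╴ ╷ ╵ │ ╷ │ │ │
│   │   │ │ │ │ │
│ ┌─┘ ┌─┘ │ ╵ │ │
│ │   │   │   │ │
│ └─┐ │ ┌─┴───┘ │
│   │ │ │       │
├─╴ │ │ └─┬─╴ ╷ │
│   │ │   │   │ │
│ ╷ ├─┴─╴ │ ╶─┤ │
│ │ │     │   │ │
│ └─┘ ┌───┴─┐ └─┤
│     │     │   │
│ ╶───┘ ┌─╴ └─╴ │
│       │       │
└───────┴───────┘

Shortest path A → P at (6, 7): 21 steps
Shortest path A → Q at (6, 1): 11 steps

Q is closer (11 steps vs 21 steps).

Path to P:

┌─────┬─┬───┬─┬─┐
│A ↓  │ │   │ │ │
├─╴ ╷ ╵ │ ╷ │ │ │
│↓ ↲│   │ │ │ │ │
│ ┌─┘ ┌─┘ │ ╵ │ │
│↓│   │   │   │ │
│ └─┐ │ ┌─┴───┘ │
│↳ ↓│ │ │       │
├─╴ │ │ └─┬─╴ ╷ │
│↓ ↲│ │   │   │ │
│ ╷ ├─┴─╴ │ ╶─┤ │
│↓│ │     │   │ │
│ └─┘ ┌───┴─┐ └─┤
│↓    │↱ → ↓│  P│
│ ╶───┘ ┌─╴ └─╴ │
│↳ → → ↑│  ↳ → ↑│
└───────┴───────┘

Path to Q:

┌─────┬─┬───┬─┬─┐
│A ↓  │ │   │ │ │
├─╴ ╷ ╵ │ ╷ │ │ │
│↓ ↲│   │ │ │ │ │
│ ┌─┘ ┌─┘ │ ╵ │ │
│↓│   │   │   │ │
│ └─┐ │ ┌─┴───┘ │
│↳ ↓│ │ │       │
├─╴ │ │ └─┬─╴ ╷ │
│↓ ↲│ │   │   │ │
│ ╷ ├─┴─╴ │ ╶─┤ │
│↓│ │     │   │ │
│ └─┘ ┌───┴─┐ └─┤
│↳ Q  │     │   │
│ ╶───┘ ┌─╴ └─╴ │
│       │       │
└───────┴───────┘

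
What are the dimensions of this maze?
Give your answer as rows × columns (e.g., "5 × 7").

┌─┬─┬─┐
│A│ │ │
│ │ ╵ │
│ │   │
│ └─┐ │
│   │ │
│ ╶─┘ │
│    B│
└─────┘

Counting the maze dimensions:
Rows (vertical): 4
Columns (horizontal): 3
Dimensions: 4 × 3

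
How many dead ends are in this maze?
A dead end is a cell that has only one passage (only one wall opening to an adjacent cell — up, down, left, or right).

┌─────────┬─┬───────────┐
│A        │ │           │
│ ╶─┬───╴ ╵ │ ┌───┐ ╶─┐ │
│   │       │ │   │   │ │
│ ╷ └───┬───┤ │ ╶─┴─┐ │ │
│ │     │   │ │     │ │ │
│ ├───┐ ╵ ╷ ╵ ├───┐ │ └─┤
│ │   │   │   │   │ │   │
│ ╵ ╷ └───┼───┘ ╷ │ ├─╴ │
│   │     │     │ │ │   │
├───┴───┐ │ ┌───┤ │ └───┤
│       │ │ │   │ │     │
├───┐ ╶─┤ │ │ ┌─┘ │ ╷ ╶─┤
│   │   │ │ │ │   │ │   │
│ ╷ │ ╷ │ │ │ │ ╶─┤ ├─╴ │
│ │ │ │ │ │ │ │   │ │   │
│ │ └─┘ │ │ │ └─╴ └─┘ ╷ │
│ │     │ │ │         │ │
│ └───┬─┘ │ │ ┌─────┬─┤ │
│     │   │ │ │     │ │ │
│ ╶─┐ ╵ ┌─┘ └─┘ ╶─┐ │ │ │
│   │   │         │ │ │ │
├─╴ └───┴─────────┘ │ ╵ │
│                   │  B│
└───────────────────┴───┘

Checking each cell for number of passages:

Dead ends found at positions:
  (0, 5)
  (1, 2)
  (1, 8)
  (2, 11)
  (4, 10)
  (5, 0)
  (5, 3)
  (5, 7)
  (5, 11)
  (7, 2)
  (7, 9)
  (9, 6)
  (9, 10)
  (10, 4)
  (10, 8)
  (11, 0)
Total dead ends: 16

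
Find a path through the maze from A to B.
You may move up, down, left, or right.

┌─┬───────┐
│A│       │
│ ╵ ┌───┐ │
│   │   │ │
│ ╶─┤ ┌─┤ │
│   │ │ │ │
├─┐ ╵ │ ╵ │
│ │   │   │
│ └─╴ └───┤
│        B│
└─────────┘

Finding the shortest path through the maze:
Path length: 8 steps
Directions: down → down → right → down → right → down → right → right

Solution:

┌─┬───────┐
│A│       │
│ ╵ ┌───┐ │
│↓  │   │ │
│ ╶─┤ ┌─┤ │
│↳ ↓│ │ │ │
├─┐ ╵ │ ╵ │
│ │↳ ↓│   │
│ └─╴ └───┤
│    ↳ → B│
└─────────┘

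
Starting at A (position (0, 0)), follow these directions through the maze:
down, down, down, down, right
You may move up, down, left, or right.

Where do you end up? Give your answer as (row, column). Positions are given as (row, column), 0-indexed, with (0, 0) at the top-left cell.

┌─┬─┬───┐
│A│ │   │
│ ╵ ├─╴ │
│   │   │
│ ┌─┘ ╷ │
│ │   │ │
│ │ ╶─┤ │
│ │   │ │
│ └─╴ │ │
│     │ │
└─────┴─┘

Following directions step by step:
Start: (0, 0)
  down: (0, 0) → (1, 0)
  down: (1, 0) → (2, 0)
  down: (2, 0) → (3, 0)
  down: (3, 0) → (4, 0)
  right: (4, 0) → (4, 1)
Final position: (4, 1)

Path taken:

┌─┬─┬───┐
│A│ │   │
│ ╵ ├─╴ │
│↓  │   │
│ ┌─┘ ╷ │
│↓│   │ │
│ │ ╶─┤ │
│↓│   │ │
│ └─╴ │ │
│↳ B  │ │
└─────┴─┘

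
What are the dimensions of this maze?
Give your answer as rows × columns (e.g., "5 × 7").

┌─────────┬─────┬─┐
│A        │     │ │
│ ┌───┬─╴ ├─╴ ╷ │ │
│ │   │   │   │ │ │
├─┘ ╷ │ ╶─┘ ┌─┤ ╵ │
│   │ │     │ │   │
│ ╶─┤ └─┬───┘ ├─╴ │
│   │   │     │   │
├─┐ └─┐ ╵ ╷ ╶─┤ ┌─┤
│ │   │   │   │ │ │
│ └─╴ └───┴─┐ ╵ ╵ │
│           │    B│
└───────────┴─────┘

Counting the maze dimensions:
Rows (vertical): 6
Columns (horizontal): 9
Dimensions: 6 × 9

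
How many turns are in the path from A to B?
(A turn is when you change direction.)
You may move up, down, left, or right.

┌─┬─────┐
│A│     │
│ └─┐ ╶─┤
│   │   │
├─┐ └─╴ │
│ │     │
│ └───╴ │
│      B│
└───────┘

Directions: down, right, down, right, right, down
Number of turns: 4

Solution:

┌─┬─────┐
│A│     │
│ └─┐ ╶─┤
│↳ ↓│   │
├─┐ └─╴ │
│ │↳ → ↓│
│ └───╴ │
│      B│
└───────┘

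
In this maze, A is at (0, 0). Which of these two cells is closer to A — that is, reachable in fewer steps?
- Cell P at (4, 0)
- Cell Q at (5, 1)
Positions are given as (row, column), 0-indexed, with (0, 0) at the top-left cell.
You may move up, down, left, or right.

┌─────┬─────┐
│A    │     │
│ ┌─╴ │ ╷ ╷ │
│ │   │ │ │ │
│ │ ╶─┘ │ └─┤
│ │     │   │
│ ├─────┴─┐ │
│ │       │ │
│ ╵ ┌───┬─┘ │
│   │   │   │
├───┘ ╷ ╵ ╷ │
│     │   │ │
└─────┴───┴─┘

Shortest path A → P at (4, 0): 4 steps
Shortest path A → Q at (5, 1): 22 steps

P is closer (4 steps vs 22 steps).

Path to P:

┌─────┬─────┐
│A    │     │
│ ┌─╴ │ ╷ ╷ │
│↓│   │ │ │ │
│ │ ╶─┘ │ └─┤
│↓│     │   │
│ ├─────┴─┐ │
│↓│       │ │
│ ╵ ┌───┬─┘ │
│P  │   │   │
├───┘ ╷ ╵ ╷ │
│     │   │ │
└─────┴───┴─┘

Path to Q:

┌─────┬─────┐
│A → ↓│↱ ↓  │
│ ┌─╴ │ ╷ ╷ │
│ │↓ ↲│↑│↓│ │
│ │ ╶─┘ │ └─┤
│ │↳ → ↑│↳ ↓│
│ ├─────┴─┐ │
│ │       │↓│
│ ╵ ┌───┬─┘ │
│   │↓ ↰│↓ ↲│
├───┘ ╷ ╵ ╷ │
│  Q ↲│↑ ↲│ │
└─────┴───┴─┘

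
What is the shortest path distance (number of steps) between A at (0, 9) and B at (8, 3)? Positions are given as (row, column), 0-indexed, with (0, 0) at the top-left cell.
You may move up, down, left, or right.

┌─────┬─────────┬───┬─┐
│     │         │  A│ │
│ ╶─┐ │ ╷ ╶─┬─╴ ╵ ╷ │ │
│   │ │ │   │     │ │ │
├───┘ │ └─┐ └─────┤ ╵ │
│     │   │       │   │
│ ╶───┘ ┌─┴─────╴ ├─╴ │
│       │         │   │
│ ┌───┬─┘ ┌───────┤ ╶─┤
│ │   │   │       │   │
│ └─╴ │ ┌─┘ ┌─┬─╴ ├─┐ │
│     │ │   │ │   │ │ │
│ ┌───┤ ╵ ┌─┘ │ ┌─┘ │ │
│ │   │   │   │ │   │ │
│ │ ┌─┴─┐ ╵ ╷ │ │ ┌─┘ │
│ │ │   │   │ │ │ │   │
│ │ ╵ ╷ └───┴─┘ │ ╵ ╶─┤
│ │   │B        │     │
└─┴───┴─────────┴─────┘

Finding path from (0, 9) to (8, 3):
Path: (0,9) → (0,8) → (1,8) → (1,7) → (0,7) → (0,6) → (0,5) → (0,4) → (1,4) → (1,5) → (2,5) → (2,6) → (2,7) → (2,8) → (3,8) → (3,7) → (3,6) → (3,5) → (3,4) → (4,4) → (4,3) → (5,3) → (6,3) → (6,4) → (5,4) → (5,5) → (4,5) → (4,6) → (4,7) → (4,8) → (5,8) → (5,7) → (6,7) → (7,7) → (8,7) → (8,6) → (8,5) → (8,4) → (8,3)
Distance: 38 steps

Solution:

┌─────┬─────────┬───┬─┐
│     │  ↓ ← ← ↰│↓ A│ │
│ ╶─┐ │ ╷ ╶─┬─╴ ╵ ╷ │ │
│   │ │ │↳ ↓│  ↑ ↲│ │ │
├───┘ │ └─┐ └─────┤ ╵ │
│     │   │↳ → → ↓│   │
│ ╶───┘ ┌─┴─────╴ ├─╴ │
│       │↓ ← ← ← ↲│   │
│ ┌───┬─┘ ┌───────┤ ╶─┤
│ │   │↓ ↲│↱ → → ↓│   │
│ └─╴ │ ┌─┘ ┌─┬─╴ ├─┐ │
│     │↓│↱ ↑│ │↓ ↲│ │ │
│ ┌───┤ ╵ ┌─┘ │ ┌─┘ │ │
│ │   │↳ ↑│   │↓│   │ │
│ │ ┌─┴─┐ ╵ ╷ │ │ ┌─┘ │
│ │ │   │   │ │↓│ │   │
│ │ ╵ ╷ └───┴─┘ │ ╵ ╶─┤
│ │   │B ← ← ← ↲│     │
└─┴───┴─────────┴─────┘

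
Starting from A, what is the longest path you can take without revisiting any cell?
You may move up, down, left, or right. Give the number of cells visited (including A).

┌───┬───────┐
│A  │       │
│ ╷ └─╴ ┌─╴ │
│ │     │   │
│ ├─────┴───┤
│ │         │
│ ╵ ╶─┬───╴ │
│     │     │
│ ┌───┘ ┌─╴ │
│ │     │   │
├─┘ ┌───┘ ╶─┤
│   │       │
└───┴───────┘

Finding longest simple path using DFS:
Start: (0, 0)
Longest path visits 18 cells
Path: A → down → down → down → right → up → right → right → right → right → down → left → left → down → left → left → down → left

Solution:

┌───┬───────┐
│A  │       │
│ ╷ └─╴ ┌─╴ │
│↓│     │   │
│ ├─────┴───┤
│↓│↱ → → → ↓│
│ ╵ ╶─┬───╴ │
│↳ ↑  │↓ ← ↲│
│ ┌───┘ ┌─╴ │
│ │↓ ← ↲│   │
├─┘ ┌───┘ ╶─┤
│B ↲│       │
└───┴───────┘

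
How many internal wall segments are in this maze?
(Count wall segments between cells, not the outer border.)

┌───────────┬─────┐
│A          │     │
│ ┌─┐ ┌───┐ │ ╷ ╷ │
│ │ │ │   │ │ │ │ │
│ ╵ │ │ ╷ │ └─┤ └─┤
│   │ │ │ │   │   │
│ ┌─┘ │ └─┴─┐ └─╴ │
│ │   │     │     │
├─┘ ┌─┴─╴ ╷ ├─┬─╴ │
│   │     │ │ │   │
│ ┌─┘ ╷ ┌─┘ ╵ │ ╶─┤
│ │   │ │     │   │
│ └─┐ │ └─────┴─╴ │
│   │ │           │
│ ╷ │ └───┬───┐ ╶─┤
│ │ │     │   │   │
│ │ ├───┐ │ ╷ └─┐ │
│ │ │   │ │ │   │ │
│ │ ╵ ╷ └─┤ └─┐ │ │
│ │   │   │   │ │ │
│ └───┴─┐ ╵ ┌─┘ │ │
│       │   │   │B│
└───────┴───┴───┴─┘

Counting internal wall segments:
Total internal walls: 80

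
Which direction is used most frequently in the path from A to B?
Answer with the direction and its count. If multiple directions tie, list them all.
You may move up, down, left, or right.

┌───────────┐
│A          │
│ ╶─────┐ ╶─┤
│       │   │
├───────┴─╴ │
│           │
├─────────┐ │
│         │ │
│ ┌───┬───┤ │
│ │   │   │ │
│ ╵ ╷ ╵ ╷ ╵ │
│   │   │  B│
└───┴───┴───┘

Directions: right, right, right, right, down, right, down, down, down, down
Counts: {'right': 5, 'down': 5}
Most common: down and right (tied at 5 times each)

Solution:

┌───────────┐
│A → → → ↓  │
│ ╶─────┐ ╶─┤
│       │↳ ↓│
├───────┴─╴ │
│          ↓│
├─────────┐ │
│         │↓│
│ ┌───┬───┤ │
│ │   │   │↓│
│ ╵ ╷ ╵ ╷ ╵ │
│   │   │  B│
└───┴───┴───┘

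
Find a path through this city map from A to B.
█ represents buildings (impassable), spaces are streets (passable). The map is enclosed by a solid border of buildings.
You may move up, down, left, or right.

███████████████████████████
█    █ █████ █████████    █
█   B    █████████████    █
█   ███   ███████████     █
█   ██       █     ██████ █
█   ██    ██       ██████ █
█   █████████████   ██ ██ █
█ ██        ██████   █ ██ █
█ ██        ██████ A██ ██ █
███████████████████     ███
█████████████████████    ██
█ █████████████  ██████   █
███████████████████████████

Finding the shortest path from A to B:
Movement: cardinal only
Path length: 21 steps
Directions: up → up → left → up → left → left → left → left → left → left → up → left → left → left → up → left → up → left → left → left → left

Solution:

███████████████████████████
█    █ █████ █████████    █
█   B←←←↰█████████████    █
█   ███ ↑↰███████████     █
█   ██   ↑←←↰█     ██████ █
█   ██    ██↑←←←←←↰██████ █
█   █████████████ ↑↰██ ██ █
█ ██        ██████ ↑ █ ██ █
█ ██        ██████ A██ ██ █
███████████████████     ███
█████████████████████    ██
█ █████████████  ██████   █
███████████████████████████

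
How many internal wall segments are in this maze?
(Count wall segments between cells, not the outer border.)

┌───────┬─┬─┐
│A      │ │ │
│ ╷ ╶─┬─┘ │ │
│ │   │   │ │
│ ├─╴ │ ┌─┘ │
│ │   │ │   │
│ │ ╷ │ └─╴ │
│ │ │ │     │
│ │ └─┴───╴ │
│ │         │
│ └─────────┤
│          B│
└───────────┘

Counting internal wall segments:
Total internal walls: 25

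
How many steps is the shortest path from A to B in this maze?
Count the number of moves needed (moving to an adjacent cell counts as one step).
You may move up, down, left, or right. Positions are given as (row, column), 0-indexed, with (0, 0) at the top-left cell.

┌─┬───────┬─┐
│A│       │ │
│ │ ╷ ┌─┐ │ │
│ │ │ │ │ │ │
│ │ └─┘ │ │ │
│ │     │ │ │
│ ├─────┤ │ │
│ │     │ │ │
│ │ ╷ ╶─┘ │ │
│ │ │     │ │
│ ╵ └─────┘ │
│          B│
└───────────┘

Using BFS to find shortest path:
Start: (0, 0), End: (5, 5)
Path found:
(0,0) → (1,0) → (2,0) → (3,0) → (4,0) → (5,0) → (5,1) → (5,2) → (5,3) → (5,4) → (5,5)
Number of steps: 10

Solution:

┌─┬───────┬─┐
│A│       │ │
│ │ ╷ ┌─┐ │ │
│↓│ │ │ │ │ │
│ │ └─┘ │ │ │
│↓│     │ │ │
│ ├─────┤ │ │
│↓│     │ │ │
│ │ ╷ ╶─┘ │ │
│↓│ │     │ │
│ ╵ └─────┘ │
│↳ → → → → B│
└───────────┘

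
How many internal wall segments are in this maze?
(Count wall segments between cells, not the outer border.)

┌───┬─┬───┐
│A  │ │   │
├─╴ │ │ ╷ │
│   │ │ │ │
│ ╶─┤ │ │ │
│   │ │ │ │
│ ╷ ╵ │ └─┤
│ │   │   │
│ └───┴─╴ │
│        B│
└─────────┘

Counting internal wall segments:
Total internal walls: 16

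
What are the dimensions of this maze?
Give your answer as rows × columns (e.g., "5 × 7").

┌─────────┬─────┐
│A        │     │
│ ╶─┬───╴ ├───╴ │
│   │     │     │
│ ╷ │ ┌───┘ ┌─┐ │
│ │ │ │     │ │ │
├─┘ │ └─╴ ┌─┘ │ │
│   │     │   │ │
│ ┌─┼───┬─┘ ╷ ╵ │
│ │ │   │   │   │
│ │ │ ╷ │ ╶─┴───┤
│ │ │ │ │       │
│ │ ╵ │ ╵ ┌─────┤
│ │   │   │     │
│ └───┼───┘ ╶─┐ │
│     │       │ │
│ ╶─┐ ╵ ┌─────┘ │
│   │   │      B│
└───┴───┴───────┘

Counting the maze dimensions:
Rows (vertical): 9
Columns (horizontal): 8
Dimensions: 9 × 8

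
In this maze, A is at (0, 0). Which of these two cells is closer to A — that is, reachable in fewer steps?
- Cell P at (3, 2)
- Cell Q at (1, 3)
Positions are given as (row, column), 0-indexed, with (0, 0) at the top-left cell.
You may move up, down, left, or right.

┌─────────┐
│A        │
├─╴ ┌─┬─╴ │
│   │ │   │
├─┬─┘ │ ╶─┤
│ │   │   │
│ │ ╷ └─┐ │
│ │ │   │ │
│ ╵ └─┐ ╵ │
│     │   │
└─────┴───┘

Shortest path A → P at (3, 2): 13 steps
Shortest path A → Q at (1, 3): 6 steps

Q is closer (6 steps vs 13 steps).

Path to P:

┌─────────┐
│A → → → ↓│
├─╴ ┌─┬─╴ │
│   │ │↓ ↲│
├─┬─┘ │ ╶─┤
│ │   │↳ ↓│
│ │ ╷ └─┐ │
│ │ │P ↰│↓│
│ ╵ └─┐ ╵ │
│     │↑ ↲│
└─────┴───┘

Path to Q:

┌─────────┐
│A → → → ↓│
├─╴ ┌─┬─╴ │
│   │ │Q ↲│
├─┬─┘ │ ╶─┤
│ │   │   │
│ │ ╷ └─┐ │
│ │ │   │ │
│ ╵ └─┐ ╵ │
│     │   │
└─────┴───┘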